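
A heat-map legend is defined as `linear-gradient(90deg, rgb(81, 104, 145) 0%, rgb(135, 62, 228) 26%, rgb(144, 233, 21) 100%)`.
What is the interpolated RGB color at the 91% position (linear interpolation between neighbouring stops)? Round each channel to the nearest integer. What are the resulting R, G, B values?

(143, 212, 46)

91% lies between the 26% and 100% stops, so the local fraction is t = (91 − 26)/(100 − 26) = 65/74 ≈ 0.8784.
R = 135 + 0.8784 × (144 − 135) = 142.906 → 143
G = 62 + 0.8784 × (233 − 62) = 212.206 → 212
B = 228 + 0.8784 × (21 − 228) = 46.171 → 46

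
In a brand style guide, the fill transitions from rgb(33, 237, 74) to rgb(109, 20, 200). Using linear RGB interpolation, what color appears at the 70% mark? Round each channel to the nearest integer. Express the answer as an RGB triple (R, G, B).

(86, 85, 162)

70% corresponds to t = 0.7.
R = 33 + 0.7 × (109 − 33) = 33 + 0.7 × 76 = 86.2 → 86
G = 237 + 0.7 × (20 − 237) = 237 + 0.7 × -217 = 85.1 → 85
B = 74 + 0.7 × (200 − 74) = 74 + 0.7 × 126 = 162.2 → 162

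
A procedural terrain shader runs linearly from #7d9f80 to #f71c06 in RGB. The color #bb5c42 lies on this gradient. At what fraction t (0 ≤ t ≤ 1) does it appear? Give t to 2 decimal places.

Invert the lerp on the G channel (largest span, 131): t = (92 − 159) / (28 − 159) = -67/-131 = 0.51145.
Check on R: (187 − 125)/(247 − 125) = 0.5082 ✓

0.51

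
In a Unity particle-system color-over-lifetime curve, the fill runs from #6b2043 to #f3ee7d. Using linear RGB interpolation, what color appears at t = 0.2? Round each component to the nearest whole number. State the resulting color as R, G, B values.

#6b2043 → (107, 32, 67); #f3ee7d → (243, 238, 125).
R = 107 + 0.2 × (243 − 107) = 107 + 0.2 × 136 = 134.2 → 134
G = 32 + 0.2 × (238 − 32) = 32 + 0.2 × 206 = 73.2 → 73
B = 67 + 0.2 × (125 − 67) = 67 + 0.2 × 58 = 78.6 → 79

(134, 73, 79)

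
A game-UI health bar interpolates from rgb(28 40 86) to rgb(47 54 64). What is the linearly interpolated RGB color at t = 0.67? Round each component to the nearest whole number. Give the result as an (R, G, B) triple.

R = 28 + 0.67 × (47 − 28) = 28 + 0.67 × 19 = 40.73 → 41
G = 40 + 0.67 × (54 − 40) = 40 + 0.67 × 14 = 49.38 → 49
B = 86 + 0.67 × (64 − 86) = 86 + 0.67 × -22 = 71.26 → 71

(41, 49, 71)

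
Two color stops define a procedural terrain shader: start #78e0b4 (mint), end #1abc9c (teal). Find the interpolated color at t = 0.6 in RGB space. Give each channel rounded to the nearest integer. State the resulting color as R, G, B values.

(64, 202, 166)

#78e0b4 → (120, 224, 180); #1abc9c → (26, 188, 156).
R = 120 + 0.6 × (26 − 120) = 120 + 0.6 × -94 = 63.6 → 64
G = 224 + 0.6 × (188 − 224) = 224 + 0.6 × -36 = 202.4 → 202
B = 180 + 0.6 × (156 − 180) = 180 + 0.6 × -24 = 165.6 → 166
So the blended color is (64, 202, 166), about #40caa6.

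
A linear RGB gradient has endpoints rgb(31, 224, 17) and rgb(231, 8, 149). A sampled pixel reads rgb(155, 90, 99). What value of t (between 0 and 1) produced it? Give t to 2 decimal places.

0.62

Invert the lerp on the G channel (largest span, 216): t = (90 − 224) / (8 − 224) = -134/-216 = 0.62037.
Check on R: (155 − 31)/(231 − 31) = 0.62 ✓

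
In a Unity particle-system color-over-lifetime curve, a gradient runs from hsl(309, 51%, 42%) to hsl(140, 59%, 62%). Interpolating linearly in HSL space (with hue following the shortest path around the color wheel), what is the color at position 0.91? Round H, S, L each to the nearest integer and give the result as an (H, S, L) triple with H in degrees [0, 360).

Hue arc: Δh = 140 − 309 = -169° (|Δh| ≤ 180, already the shorter path).
H = 309 + 0.91 × (-169) = 155.21 → 155°
S = 51 + 0.91 × (59 − 51) = 58.28 → 58%
L = 42 + 0.91 × (62 − 42) = 60.2 → 60%

(155, 58, 60)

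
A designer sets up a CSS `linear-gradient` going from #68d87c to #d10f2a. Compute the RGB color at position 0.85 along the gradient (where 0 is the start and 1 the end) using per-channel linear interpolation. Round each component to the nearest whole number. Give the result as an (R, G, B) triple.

(193, 45, 54)

#68d87c → (104, 216, 124); #d10f2a → (209, 15, 42).
R = 104 + 0.85 × (209 − 104) = 104 + 0.85 × 105 = 193.25 → 193
G = 216 + 0.85 × (15 − 216) = 216 + 0.85 × -201 = 45.15 → 45
B = 124 + 0.85 × (42 − 124) = 124 + 0.85 × -82 = 54.3 → 54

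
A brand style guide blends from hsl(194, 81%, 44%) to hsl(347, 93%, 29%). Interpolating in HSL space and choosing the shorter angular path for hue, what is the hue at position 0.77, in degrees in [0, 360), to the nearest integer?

312

Hue arc: Δh = 347 − 194 = 153° (|Δh| ≤ 180, already the shorter path).
H = 194 + 0.77 × (153) = 311.81 → 312°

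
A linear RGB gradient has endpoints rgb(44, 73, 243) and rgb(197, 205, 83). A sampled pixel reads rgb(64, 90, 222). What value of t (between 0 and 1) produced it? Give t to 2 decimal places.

0.13

Invert the lerp on the B channel (largest span, 160): t = (222 − 243) / (83 − 243) = -21/-160 = 0.13125.
Check on R: (64 − 44)/(197 − 44) = 0.1307 ✓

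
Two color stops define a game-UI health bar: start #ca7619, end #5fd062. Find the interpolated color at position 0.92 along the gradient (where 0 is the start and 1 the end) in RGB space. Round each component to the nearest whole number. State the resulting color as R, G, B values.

#ca7619 → (202, 118, 25); #5fd062 → (95, 208, 98).
R = 202 + 0.92 × (95 − 202) = 202 + 0.92 × -107 = 103.56 → 104
G = 118 + 0.92 × (208 − 118) = 118 + 0.92 × 90 = 200.8 → 201
B = 25 + 0.92 × (98 − 25) = 25 + 0.92 × 73 = 92.16 → 92

(104, 201, 92)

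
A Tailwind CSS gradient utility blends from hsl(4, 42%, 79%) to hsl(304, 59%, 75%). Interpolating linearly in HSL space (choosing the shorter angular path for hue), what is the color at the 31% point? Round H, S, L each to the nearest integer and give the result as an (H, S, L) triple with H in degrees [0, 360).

Hue: 304 − 4 = 300°, but |300| > 180 so the shorter arc goes the other way: Δh = 300 − 360 = -60°.
H = 4 + 0.31 × (-60) = -14.6 → -15 → -15 mod 360 = 345°
S = 42 + 0.31 × (59 − 42) = 47.27 → 47%
L = 79 + 0.31 × (75 − 79) = 77.76 → 78%

(345, 47, 78)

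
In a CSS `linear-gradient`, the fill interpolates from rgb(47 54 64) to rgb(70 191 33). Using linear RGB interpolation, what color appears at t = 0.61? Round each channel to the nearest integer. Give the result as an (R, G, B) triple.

R = 47 + 0.61 × (70 − 47) = 47 + 0.61 × 23 = 61.03 → 61
G = 54 + 0.61 × (191 − 54) = 54 + 0.61 × 137 = 137.57 → 138
B = 64 + 0.61 × (33 − 64) = 64 + 0.61 × -31 = 45.09 → 45

(61, 138, 45)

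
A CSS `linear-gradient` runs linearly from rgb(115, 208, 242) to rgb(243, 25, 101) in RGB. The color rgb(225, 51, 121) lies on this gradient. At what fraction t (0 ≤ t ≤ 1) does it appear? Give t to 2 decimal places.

0.86

Invert the lerp on the G channel (largest span, 183): t = (51 − 208) / (25 − 208) = -157/-183 = 0.85792.
Check on R: (225 − 115)/(243 − 115) = 0.8594 ✓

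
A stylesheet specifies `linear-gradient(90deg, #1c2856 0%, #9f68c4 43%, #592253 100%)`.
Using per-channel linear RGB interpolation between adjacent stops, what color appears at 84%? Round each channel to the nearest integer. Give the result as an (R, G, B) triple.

84% lies between the 43% and 100% stops, so the local fraction is t = (84 − 43)/(100 − 43) = 41/57 ≈ 0.7193.
#9f68c4 → (159, 104, 196); #592253 → (89, 34, 83).
R = 159 + 0.7193 × (89 − 159) = 108.649 → 109
G = 104 + 0.7193 × (34 − 104) = 53.649 → 54
B = 196 + 0.7193 × (83 − 196) = 114.719 → 115

(109, 54, 115)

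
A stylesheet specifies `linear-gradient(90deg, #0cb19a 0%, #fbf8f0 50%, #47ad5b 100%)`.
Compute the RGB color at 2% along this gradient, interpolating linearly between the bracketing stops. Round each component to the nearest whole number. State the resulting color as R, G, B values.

2% lies between the 0% and 50% stops, so the local fraction is t = (2 − 0)/(50 − 0) = 2/50 ≈ 0.04.
#0cb19a → (12, 177, 154); #fbf8f0 → (251, 248, 240).
R = 12 + 0.04 × (251 − 12) = 21.56 → 22
G = 177 + 0.04 × (248 − 177) = 179.84 → 180
B = 154 + 0.04 × (240 − 154) = 157.44 → 157

(22, 180, 157)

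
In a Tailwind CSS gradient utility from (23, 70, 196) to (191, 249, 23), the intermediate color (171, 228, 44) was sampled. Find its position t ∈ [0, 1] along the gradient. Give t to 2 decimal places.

0.88

Invert the lerp on the G channel (largest span, 179): t = (228 − 70) / (249 − 70) = 158/179 = 0.88268.
Check on R: (171 − 23)/(191 − 23) = 0.881 ✓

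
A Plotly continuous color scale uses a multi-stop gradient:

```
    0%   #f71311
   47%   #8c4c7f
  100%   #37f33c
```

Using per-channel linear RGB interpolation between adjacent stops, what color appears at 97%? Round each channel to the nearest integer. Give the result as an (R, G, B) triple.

97% lies between the 47% and 100% stops, so the local fraction is t = (97 − 47)/(100 − 47) = 50/53 ≈ 0.9434.
#8c4c7f → (140, 76, 127); #37f33c → (55, 243, 60).
R = 140 + 0.9434 × (55 − 140) = 59.811 → 60
G = 76 + 0.9434 × (243 − 76) = 233.548 → 234
B = 127 + 0.9434 × (60 − 127) = 63.792 → 64

(60, 234, 64)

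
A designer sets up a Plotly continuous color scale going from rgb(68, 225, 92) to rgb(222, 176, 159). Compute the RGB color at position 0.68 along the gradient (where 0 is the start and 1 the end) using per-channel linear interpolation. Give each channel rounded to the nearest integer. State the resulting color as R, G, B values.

R = 68 + 0.68 × (222 − 68) = 68 + 0.68 × 154 = 172.72 → 173
G = 225 + 0.68 × (176 − 225) = 225 + 0.68 × -49 = 191.68 → 192
B = 92 + 0.68 × (159 − 92) = 92 + 0.68 × 67 = 137.56 → 138

(173, 192, 138)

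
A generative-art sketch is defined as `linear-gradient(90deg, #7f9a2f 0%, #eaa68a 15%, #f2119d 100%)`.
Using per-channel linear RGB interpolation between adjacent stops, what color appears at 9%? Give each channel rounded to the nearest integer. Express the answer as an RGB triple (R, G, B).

(191, 161, 102)

9% lies between the 0% and 15% stops, so the local fraction is t = (9 − 0)/(15 − 0) = 9/15 ≈ 0.6.
#7f9a2f → (127, 154, 47); #eaa68a → (234, 166, 138).
R = 127 + 0.6 × (234 − 127) = 191.2 → 191
G = 154 + 0.6 × (166 − 154) = 161.2 → 161
B = 47 + 0.6 × (138 − 47) = 101.6 → 102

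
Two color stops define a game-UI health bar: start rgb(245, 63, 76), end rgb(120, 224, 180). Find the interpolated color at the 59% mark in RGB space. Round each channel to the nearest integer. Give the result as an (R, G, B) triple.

(171, 158, 137)

59% corresponds to t = 0.59.
R = 245 + 0.59 × (120 − 245) = 245 + 0.59 × -125 = 171.25 → 171
G = 63 + 0.59 × (224 − 63) = 63 + 0.59 × 161 = 157.99 → 158
B = 76 + 0.59 × (180 − 76) = 76 + 0.59 × 104 = 137.36 → 137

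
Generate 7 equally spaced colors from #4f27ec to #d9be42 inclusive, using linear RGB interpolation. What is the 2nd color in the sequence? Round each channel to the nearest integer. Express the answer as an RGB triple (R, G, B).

(102, 64, 208)

With 7 swatches and endpoints inclusive, swatch 2 sits at t = (2 − 1)/(7 − 1) = 1/6 ≈ 0.1667.
#4f27ec → (79, 39, 236); #d9be42 → (217, 190, 66).
R = 79 + 0.1667 × (217 − 79) = 102.005 → 102
G = 39 + 0.1667 × (190 − 39) = 64.172 → 64
B = 236 + 0.1667 × (66 − 236) = 207.661 → 208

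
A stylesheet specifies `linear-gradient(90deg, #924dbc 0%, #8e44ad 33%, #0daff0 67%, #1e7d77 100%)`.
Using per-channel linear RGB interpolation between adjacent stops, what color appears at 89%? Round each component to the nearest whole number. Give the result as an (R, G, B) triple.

89% lies between the 67% and 100% stops, so the local fraction is t = (89 − 67)/(100 − 67) = 22/33 ≈ 0.6667.
#0daff0 → (13, 175, 240); #1e7d77 → (30, 125, 119).
R = 13 + 0.6667 × (30 − 13) = 24.334 → 24
G = 175 + 0.6667 × (125 − 175) = 141.665 → 142
B = 240 + 0.6667 × (119 − 240) = 159.329 → 159

(24, 142, 159)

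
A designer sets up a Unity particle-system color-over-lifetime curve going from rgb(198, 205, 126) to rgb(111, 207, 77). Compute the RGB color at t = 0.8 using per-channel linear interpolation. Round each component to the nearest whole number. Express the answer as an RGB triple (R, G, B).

(128, 207, 87)

R = 198 + 0.8 × (111 − 198) = 198 + 0.8 × -87 = 128.4 → 128
G = 205 + 0.8 × (207 − 205) = 205 + 0.8 × 2 = 206.6 → 207
B = 126 + 0.8 × (77 − 126) = 126 + 0.8 × -49 = 86.8 → 87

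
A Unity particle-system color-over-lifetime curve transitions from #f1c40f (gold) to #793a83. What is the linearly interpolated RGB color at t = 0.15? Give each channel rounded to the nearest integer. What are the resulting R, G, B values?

(223, 175, 32)

#f1c40f → (241, 196, 15); #793a83 → (121, 58, 131).
R = 241 + 0.15 × (121 − 241) = 241 + 0.15 × -120 = 223 → 223
G = 196 + 0.15 × (58 − 196) = 196 + 0.15 × -138 = 175.3 → 175
B = 15 + 0.15 × (131 − 15) = 15 + 0.15 × 116 = 32.4 → 32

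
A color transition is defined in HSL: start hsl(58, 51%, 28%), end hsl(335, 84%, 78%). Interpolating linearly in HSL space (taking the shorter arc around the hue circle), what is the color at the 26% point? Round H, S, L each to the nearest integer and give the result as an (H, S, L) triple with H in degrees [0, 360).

(36, 60, 41)

Hue: 335 − 58 = 277°, but |277| > 180 so the shorter arc goes the other way: Δh = 277 − 360 = -83°.
H = 58 + 0.26 × (-83) = 36.42 → 36°
S = 51 + 0.26 × (84 − 51) = 59.58 → 60%
L = 28 + 0.26 × (78 − 28) = 41 → 41%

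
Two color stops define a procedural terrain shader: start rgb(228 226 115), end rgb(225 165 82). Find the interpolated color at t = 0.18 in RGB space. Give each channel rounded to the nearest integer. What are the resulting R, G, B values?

(227, 215, 109)

R = 228 + 0.18 × (225 − 228) = 228 + 0.18 × -3 = 227.46 → 227
G = 226 + 0.18 × (165 − 226) = 226 + 0.18 × -61 = 215.02 → 215
B = 115 + 0.18 × (82 − 115) = 115 + 0.18 × -33 = 109.06 → 109
So the blended color is (227, 215, 109), about #e3d76d.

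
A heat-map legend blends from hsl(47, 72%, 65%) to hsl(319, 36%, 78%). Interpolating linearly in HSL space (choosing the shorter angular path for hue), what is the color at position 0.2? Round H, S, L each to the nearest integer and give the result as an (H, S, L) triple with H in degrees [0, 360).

Hue: 319 − 47 = 272°, but |272| > 180 so the shorter arc goes the other way: Δh = 272 − 360 = -88°.
H = 47 + 0.2 × (-88) = 29.4 → 29°
S = 72 + 0.2 × (36 − 72) = 64.8 → 65%
L = 65 + 0.2 × (78 − 65) = 67.6 → 68%

(29, 65, 68)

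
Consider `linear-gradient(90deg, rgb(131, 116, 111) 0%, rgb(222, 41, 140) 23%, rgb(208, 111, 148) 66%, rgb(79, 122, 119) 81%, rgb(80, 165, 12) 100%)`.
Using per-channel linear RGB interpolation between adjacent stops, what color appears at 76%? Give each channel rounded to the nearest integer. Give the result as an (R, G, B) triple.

(122, 118, 129)

76% lies between the 66% and 81% stops, so the local fraction is t = (76 − 66)/(81 − 66) = 10/15 ≈ 0.6667.
R = 208 + 0.6667 × (79 − 208) = 121.996 → 122
G = 111 + 0.6667 × (122 − 111) = 118.334 → 118
B = 148 + 0.6667 × (119 − 148) = 128.666 → 129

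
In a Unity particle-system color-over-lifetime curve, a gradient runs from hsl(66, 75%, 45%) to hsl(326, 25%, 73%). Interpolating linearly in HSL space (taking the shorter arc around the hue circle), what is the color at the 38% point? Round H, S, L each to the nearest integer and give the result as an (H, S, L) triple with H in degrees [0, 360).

Hue: 326 − 66 = 260°, but |260| > 180 so the shorter arc goes the other way: Δh = 260 − 360 = -100°.
H = 66 + 0.38 × (-100) = 28 → 28°
S = 75 + 0.38 × (25 − 75) = 56 → 56%
L = 45 + 0.38 × (73 − 45) = 55.64 → 56%

(28, 56, 56)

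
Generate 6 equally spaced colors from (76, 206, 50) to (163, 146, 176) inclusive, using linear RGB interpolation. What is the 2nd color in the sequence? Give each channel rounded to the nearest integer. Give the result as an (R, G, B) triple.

With 6 swatches and endpoints inclusive, swatch 2 sits at t = (2 − 1)/(6 − 1) = 1/5 ≈ 0.2.
R = 76 + 0.2 × (163 − 76) = 93.4 → 93
G = 206 + 0.2 × (146 − 206) = 194 → 194
B = 50 + 0.2 × (176 − 50) = 75.2 → 75

(93, 194, 75)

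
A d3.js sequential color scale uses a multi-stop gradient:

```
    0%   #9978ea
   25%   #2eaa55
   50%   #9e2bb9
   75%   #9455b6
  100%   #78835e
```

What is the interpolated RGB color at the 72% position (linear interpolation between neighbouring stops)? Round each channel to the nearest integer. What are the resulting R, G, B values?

72% lies between the 50% and 75% stops, so the local fraction is t = (72 − 50)/(75 − 50) = 22/25 ≈ 0.88.
#9e2bb9 → (158, 43, 185); #9455b6 → (148, 85, 182).
R = 158 + 0.88 × (148 − 158) = 149.2 → 149
G = 43 + 0.88 × (85 − 43) = 79.96 → 80
B = 185 + 0.88 × (182 − 185) = 182.36 → 182

(149, 80, 182)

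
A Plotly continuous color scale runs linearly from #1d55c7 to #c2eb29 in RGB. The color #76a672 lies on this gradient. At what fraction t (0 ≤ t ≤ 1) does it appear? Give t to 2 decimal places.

0.54

Invert the lerp on the R channel (largest span, 165): t = (118 − 29) / (194 − 29) = 89/165 = 0.53939.
Check on G: (166 − 85)/(235 − 85) = 0.54 ✓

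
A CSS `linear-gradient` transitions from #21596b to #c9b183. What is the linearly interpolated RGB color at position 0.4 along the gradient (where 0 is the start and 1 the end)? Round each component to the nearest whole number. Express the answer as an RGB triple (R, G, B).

#21596b → (33, 89, 107); #c9b183 → (201, 177, 131).
R = 33 + 0.4 × (201 − 33) = 33 + 0.4 × 168 = 100.2 → 100
G = 89 + 0.4 × (177 − 89) = 89 + 0.4 × 88 = 124.2 → 124
B = 107 + 0.4 × (131 − 107) = 107 + 0.4 × 24 = 116.6 → 117

(100, 124, 117)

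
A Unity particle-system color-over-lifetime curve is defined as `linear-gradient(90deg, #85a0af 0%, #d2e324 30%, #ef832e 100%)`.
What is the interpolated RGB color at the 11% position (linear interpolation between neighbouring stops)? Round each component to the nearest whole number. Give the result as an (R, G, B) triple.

(161, 185, 124)

11% lies between the 0% and 30% stops, so the local fraction is t = (11 − 0)/(30 − 0) = 11/30 ≈ 0.3667.
#85a0af → (133, 160, 175); #d2e324 → (210, 227, 36).
R = 133 + 0.3667 × (210 − 133) = 161.236 → 161
G = 160 + 0.3667 × (227 − 160) = 184.569 → 185
B = 175 + 0.3667 × (36 − 175) = 124.029 → 124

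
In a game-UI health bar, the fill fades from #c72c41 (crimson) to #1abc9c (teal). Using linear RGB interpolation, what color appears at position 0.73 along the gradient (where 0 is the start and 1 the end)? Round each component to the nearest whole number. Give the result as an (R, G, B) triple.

#c72c41 → (199, 44, 65); #1abc9c → (26, 188, 156).
R = 199 + 0.73 × (26 − 199) = 199 + 0.73 × -173 = 72.71 → 73
G = 44 + 0.73 × (188 − 44) = 44 + 0.73 × 144 = 149.12 → 149
B = 65 + 0.73 × (156 − 65) = 65 + 0.73 × 91 = 131.43 → 131

(73, 149, 131)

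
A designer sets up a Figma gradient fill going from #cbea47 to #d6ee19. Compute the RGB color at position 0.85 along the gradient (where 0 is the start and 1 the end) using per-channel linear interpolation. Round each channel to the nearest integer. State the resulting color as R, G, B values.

(212, 237, 32)

#cbea47 → (203, 234, 71); #d6ee19 → (214, 238, 25).
R = 203 + 0.85 × (214 − 203) = 203 + 0.85 × 11 = 212.35 → 212
G = 234 + 0.85 × (238 − 234) = 234 + 0.85 × 4 = 237.4 → 237
B = 71 + 0.85 × (25 − 71) = 71 + 0.85 × -46 = 31.9 → 32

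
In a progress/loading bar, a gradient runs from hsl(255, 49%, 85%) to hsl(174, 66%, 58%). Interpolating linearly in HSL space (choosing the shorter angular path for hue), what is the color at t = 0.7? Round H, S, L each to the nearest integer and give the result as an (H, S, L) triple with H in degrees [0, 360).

(198, 61, 66)

Hue arc: Δh = 174 − 255 = -81° (|Δh| ≤ 180, already the shorter path).
H = 255 + 0.7 × (-81) = 198.3 → 198°
S = 49 + 0.7 × (66 − 49) = 60.9 → 61%
L = 85 + 0.7 × (58 − 85) = 66.1 → 66%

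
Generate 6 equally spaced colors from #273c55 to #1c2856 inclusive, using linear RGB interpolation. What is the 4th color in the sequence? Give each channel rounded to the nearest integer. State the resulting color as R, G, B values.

With 6 swatches and endpoints inclusive, swatch 4 sits at t = (4 − 1)/(6 − 1) = 3/5 ≈ 0.6.
#273c55 → (39, 60, 85); #1c2856 → (28, 40, 86).
R = 39 + 0.6 × (28 − 39) = 32.4 → 32
G = 60 + 0.6 × (40 − 60) = 48 → 48
B = 85 + 0.6 × (86 − 85) = 85.6 → 86

(32, 48, 86)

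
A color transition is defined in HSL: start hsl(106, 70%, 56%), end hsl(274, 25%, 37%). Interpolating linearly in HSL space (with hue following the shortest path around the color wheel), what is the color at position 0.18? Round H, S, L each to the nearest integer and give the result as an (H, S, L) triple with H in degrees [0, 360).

Hue arc: Δh = 274 − 106 = 168° (|Δh| ≤ 180, already the shorter path).
H = 106 + 0.18 × (168) = 136.24 → 136°
S = 70 + 0.18 × (25 − 70) = 61.9 → 62%
L = 56 + 0.18 × (37 − 56) = 52.58 → 53%

(136, 62, 53)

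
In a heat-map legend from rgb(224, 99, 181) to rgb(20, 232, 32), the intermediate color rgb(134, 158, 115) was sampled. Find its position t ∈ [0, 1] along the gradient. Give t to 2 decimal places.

Invert the lerp on the R channel (largest span, 204): t = (134 − 224) / (20 − 224) = -90/-204 = 0.44118.
Check on G: (158 − 99)/(232 − 99) = 0.4436 ✓

0.44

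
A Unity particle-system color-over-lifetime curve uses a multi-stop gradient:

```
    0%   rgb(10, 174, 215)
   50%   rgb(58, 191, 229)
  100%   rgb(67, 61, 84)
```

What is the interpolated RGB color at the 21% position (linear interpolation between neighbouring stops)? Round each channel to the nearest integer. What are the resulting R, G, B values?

21% lies between the 0% and 50% stops, so the local fraction is t = (21 − 0)/(50 − 0) = 21/50 ≈ 0.42.
R = 10 + 0.42 × (58 − 10) = 30.16 → 30
G = 174 + 0.42 × (191 − 174) = 181.14 → 181
B = 215 + 0.42 × (229 − 215) = 220.88 → 221

(30, 181, 221)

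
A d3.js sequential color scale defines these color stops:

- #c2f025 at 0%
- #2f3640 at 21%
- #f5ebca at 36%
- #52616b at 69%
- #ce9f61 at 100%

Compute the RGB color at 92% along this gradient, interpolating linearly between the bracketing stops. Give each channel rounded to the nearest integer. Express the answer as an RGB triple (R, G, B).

(174, 143, 100)

92% lies between the 69% and 100% stops, so the local fraction is t = (92 − 69)/(100 − 69) = 23/31 ≈ 0.7419.
#52616b → (82, 97, 107); #ce9f61 → (206, 159, 97).
R = 82 + 0.7419 × (206 − 82) = 173.996 → 174
G = 97 + 0.7419 × (159 − 97) = 142.998 → 143
B = 107 + 0.7419 × (97 − 107) = 99.581 → 100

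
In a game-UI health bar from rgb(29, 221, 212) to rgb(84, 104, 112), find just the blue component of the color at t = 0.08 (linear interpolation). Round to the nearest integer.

B = 212 + 0.08 × (112 − 212) = 204 → 204

204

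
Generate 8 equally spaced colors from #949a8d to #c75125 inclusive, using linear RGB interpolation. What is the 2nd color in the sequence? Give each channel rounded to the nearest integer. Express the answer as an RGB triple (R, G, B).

(155, 144, 126)

With 8 swatches and endpoints inclusive, swatch 2 sits at t = (2 − 1)/(8 − 1) = 1/7 ≈ 0.1429.
#949a8d → (148, 154, 141); #c75125 → (199, 81, 37).
R = 148 + 0.1429 × (199 − 148) = 155.288 → 155
G = 154 + 0.1429 × (81 − 154) = 143.568 → 144
B = 141 + 0.1429 × (37 − 141) = 126.138 → 126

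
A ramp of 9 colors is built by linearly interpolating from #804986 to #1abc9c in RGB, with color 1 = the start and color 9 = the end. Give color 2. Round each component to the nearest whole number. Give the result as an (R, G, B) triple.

(115, 87, 137)

With 9 swatches and endpoints inclusive, swatch 2 sits at t = (2 − 1)/(9 − 1) = 1/8 ≈ 0.125.
#804986 → (128, 73, 134); #1abc9c → (26, 188, 156).
R = 128 + 0.125 × (26 − 128) = 115.25 → 115
G = 73 + 0.125 × (188 − 73) = 87.375 → 87
B = 134 + 0.125 × (156 − 134) = 136.75 → 137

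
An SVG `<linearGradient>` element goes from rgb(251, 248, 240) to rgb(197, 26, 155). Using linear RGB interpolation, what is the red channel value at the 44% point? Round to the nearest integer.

227

R = 251 + 0.44 × (197 − 251) = 227.24 → 227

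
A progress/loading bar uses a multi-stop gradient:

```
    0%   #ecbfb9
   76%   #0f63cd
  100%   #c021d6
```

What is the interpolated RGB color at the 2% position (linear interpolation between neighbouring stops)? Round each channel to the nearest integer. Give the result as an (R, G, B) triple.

2% lies between the 0% and 76% stops, so the local fraction is t = (2 − 0)/(76 − 0) = 2/76 ≈ 0.0263.
#ecbfb9 → (236, 191, 185); #0f63cd → (15, 99, 205).
R = 236 + 0.0263 × (15 − 236) = 230.188 → 230
G = 191 + 0.0263 × (99 − 191) = 188.58 → 189
B = 185 + 0.0263 × (205 − 185) = 185.526 → 186

(230, 189, 186)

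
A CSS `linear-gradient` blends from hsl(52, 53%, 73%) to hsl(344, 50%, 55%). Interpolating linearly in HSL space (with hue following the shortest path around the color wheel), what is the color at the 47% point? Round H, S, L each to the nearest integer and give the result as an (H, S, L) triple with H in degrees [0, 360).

Hue: 344 − 52 = 292°, but |292| > 180 so the shorter arc goes the other way: Δh = 292 − 360 = -68°.
H = 52 + 0.47 × (-68) = 20.04 → 20°
S = 53 + 0.47 × (50 − 53) = 51.59 → 52%
L = 73 + 0.47 × (55 − 73) = 64.54 → 65%

(20, 52, 65)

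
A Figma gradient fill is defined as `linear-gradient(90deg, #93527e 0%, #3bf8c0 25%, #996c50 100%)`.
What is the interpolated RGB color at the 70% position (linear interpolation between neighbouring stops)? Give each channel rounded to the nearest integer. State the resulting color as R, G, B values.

70% lies between the 25% and 100% stops, so the local fraction is t = (70 − 25)/(100 − 25) = 45/75 ≈ 0.6.
#3bf8c0 → (59, 248, 192); #996c50 → (153, 108, 80).
R = 59 + 0.6 × (153 − 59) = 115.4 → 115
G = 248 + 0.6 × (108 − 248) = 164 → 164
B = 192 + 0.6 × (80 − 192) = 124.8 → 125

(115, 164, 125)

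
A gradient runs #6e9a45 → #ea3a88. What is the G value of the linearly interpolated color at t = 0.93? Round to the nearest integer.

G₁ = 154 (from #6e9a45), G₂ = 58 (from #ea3a88).
G = 154 + 0.93 × (58 − 154) = 64.72 → 65

65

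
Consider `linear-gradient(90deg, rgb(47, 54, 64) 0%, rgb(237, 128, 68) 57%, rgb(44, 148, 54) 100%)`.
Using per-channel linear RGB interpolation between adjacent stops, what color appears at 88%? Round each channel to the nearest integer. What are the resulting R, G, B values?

(98, 142, 58)

88% lies between the 57% and 100% stops, so the local fraction is t = (88 − 57)/(100 − 57) = 31/43 ≈ 0.7209.
R = 237 + 0.7209 × (44 − 237) = 97.866 → 98
G = 128 + 0.7209 × (148 − 128) = 142.418 → 142
B = 68 + 0.7209 × (54 − 68) = 57.907 → 58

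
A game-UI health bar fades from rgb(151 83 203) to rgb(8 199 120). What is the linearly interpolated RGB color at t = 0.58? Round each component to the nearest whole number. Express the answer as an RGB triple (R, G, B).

R = 151 + 0.58 × (8 − 151) = 151 + 0.58 × -143 = 68.06 → 68
G = 83 + 0.58 × (199 − 83) = 83 + 0.58 × 116 = 150.28 → 150
B = 203 + 0.58 × (120 − 203) = 203 + 0.58 × -83 = 154.86 → 155

(68, 150, 155)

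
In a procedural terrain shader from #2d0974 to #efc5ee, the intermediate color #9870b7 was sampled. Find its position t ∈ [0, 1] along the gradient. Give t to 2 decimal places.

Invert the lerp on the R channel (largest span, 194): t = (152 − 45) / (239 − 45) = 107/194 = 0.55155.
Check on G: (112 − 9)/(197 − 9) = 0.5479 ✓

0.55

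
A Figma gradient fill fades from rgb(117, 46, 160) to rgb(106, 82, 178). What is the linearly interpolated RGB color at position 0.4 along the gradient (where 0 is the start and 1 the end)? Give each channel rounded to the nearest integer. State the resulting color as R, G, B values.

R = 117 + 0.4 × (106 − 117) = 117 + 0.4 × -11 = 112.6 → 113
G = 46 + 0.4 × (82 − 46) = 46 + 0.4 × 36 = 60.4 → 60
B = 160 + 0.4 × (178 − 160) = 160 + 0.4 × 18 = 167.2 → 167
So the blended color is (113, 60, 167), about #713ca7.

(113, 60, 167)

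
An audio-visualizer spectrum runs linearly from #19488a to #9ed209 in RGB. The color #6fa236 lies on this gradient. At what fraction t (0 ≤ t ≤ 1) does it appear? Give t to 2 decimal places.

0.65

Invert the lerp on the G channel (largest span, 138): t = (162 − 72) / (210 − 72) = 90/138 = 0.65217.
Check on R: (111 − 25)/(158 − 25) = 0.6466 ✓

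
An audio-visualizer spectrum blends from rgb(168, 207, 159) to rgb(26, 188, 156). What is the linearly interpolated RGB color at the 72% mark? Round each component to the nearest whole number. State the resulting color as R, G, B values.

72% corresponds to t = 0.72.
R = 168 + 0.72 × (26 − 168) = 168 + 0.72 × -142 = 65.76 → 66
G = 207 + 0.72 × (188 − 207) = 207 + 0.72 × -19 = 193.32 → 193
B = 159 + 0.72 × (156 − 159) = 159 + 0.72 × -3 = 156.84 → 157
So the blended color is (66, 193, 157), about #42c19d.

(66, 193, 157)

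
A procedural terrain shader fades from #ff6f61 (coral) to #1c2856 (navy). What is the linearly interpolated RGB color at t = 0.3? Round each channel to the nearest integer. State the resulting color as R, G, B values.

(187, 90, 94)

#ff6f61 → (255, 111, 97); #1c2856 → (28, 40, 86).
R = 255 + 0.3 × (28 − 255) = 255 + 0.3 × -227 = 186.9 → 187
G = 111 + 0.3 × (40 − 111) = 111 + 0.3 × -71 = 89.7 → 90
B = 97 + 0.3 × (86 − 97) = 97 + 0.3 × -11 = 93.7 → 94
So the blended color is (187, 90, 94), about #bb5a5e.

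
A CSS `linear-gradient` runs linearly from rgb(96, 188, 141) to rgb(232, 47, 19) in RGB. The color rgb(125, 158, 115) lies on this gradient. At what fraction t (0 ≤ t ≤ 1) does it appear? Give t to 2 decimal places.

0.21

Invert the lerp on the G channel (largest span, 141): t = (158 − 188) / (47 − 188) = -30/-141 = 0.21277.
Check on R: (125 − 96)/(232 − 96) = 0.2132 ✓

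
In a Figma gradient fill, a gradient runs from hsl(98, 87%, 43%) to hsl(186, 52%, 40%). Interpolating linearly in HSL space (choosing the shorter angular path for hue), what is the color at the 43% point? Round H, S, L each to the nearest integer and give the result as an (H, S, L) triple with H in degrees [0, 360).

(136, 72, 42)

Hue arc: Δh = 186 − 98 = 88° (|Δh| ≤ 180, already the shorter path).
H = 98 + 0.43 × (88) = 135.84 → 136°
S = 87 + 0.43 × (52 − 87) = 71.95 → 72%
L = 43 + 0.43 × (40 − 43) = 41.71 → 42%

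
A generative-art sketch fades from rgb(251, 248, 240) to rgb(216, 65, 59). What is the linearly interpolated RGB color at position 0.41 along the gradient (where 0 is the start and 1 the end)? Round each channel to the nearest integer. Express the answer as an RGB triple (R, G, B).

R = 251 + 0.41 × (216 − 251) = 251 + 0.41 × -35 = 236.65 → 237
G = 248 + 0.41 × (65 − 248) = 248 + 0.41 × -183 = 172.97 → 173
B = 240 + 0.41 × (59 − 240) = 240 + 0.41 × -181 = 165.79 → 166

(237, 173, 166)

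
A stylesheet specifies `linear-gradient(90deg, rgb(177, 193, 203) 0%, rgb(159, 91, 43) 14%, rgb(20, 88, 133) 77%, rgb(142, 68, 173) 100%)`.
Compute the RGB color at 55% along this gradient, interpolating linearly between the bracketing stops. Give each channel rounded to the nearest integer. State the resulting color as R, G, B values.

(69, 89, 102)

55% lies between the 14% and 77% stops, so the local fraction is t = (55 − 14)/(77 − 14) = 41/63 ≈ 0.6508.
R = 159 + 0.6508 × (20 − 159) = 68.539 → 69
G = 91 + 0.6508 × (88 − 91) = 89.048 → 89
B = 43 + 0.6508 × (133 − 43) = 101.572 → 102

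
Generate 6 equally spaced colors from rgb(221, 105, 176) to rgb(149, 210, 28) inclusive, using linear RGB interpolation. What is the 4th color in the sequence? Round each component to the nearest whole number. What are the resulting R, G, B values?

(178, 168, 87)

With 6 swatches and endpoints inclusive, swatch 4 sits at t = (4 − 1)/(6 − 1) = 3/5 ≈ 0.6.
R = 221 + 0.6 × (149 − 221) = 177.8 → 178
G = 105 + 0.6 × (210 − 105) = 168 → 168
B = 176 + 0.6 × (28 − 176) = 87.2 → 87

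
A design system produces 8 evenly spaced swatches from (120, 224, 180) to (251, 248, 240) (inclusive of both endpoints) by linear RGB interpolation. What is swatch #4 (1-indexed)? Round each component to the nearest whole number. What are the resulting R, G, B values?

(176, 234, 206)

With 8 swatches and endpoints inclusive, swatch 4 sits at t = (4 − 1)/(8 − 1) = 3/7 ≈ 0.4286.
R = 120 + 0.4286 × (251 − 120) = 176.147 → 176
G = 224 + 0.4286 × (248 − 224) = 234.286 → 234
B = 180 + 0.4286 × (240 − 180) = 205.716 → 206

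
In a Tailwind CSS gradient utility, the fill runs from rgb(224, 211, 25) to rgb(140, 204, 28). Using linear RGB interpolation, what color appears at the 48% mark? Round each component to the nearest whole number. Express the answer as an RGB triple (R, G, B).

48% corresponds to t = 0.48.
R = 224 + 0.48 × (140 − 224) = 224 + 0.48 × -84 = 183.68 → 184
G = 211 + 0.48 × (204 − 211) = 211 + 0.48 × -7 = 207.64 → 208
B = 25 + 0.48 × (28 − 25) = 25 + 0.48 × 3 = 26.44 → 26
So the blended color is (184, 208, 26), about #b8d01a.

(184, 208, 26)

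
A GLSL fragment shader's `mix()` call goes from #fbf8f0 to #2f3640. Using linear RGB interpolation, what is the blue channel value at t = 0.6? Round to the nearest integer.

B₁ = 240 (from #fbf8f0), B₂ = 64 (from #2f3640).
B = 240 + 0.6 × (64 − 240) = 134.4 → 134

134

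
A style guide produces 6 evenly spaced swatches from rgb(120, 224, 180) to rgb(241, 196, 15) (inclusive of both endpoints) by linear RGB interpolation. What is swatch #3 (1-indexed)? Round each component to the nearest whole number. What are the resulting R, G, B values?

With 6 swatches and endpoints inclusive, swatch 3 sits at t = (3 − 1)/(6 − 1) = 2/5 ≈ 0.4.
R = 120 + 0.4 × (241 − 120) = 168.4 → 168
G = 224 + 0.4 × (196 − 224) = 212.8 → 213
B = 180 + 0.4 × (15 − 180) = 114 → 114

(168, 213, 114)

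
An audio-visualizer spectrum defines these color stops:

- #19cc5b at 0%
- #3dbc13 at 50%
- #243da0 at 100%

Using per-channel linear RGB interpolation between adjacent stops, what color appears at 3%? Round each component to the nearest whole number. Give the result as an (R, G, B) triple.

(27, 203, 87)

3% lies between the 0% and 50% stops, so the local fraction is t = (3 − 0)/(50 − 0) = 3/50 ≈ 0.06.
#19cc5b → (25, 204, 91); #3dbc13 → (61, 188, 19).
R = 25 + 0.06 × (61 − 25) = 27.16 → 27
G = 204 + 0.06 × (188 − 204) = 203.04 → 203
B = 91 + 0.06 × (19 − 91) = 86.68 → 87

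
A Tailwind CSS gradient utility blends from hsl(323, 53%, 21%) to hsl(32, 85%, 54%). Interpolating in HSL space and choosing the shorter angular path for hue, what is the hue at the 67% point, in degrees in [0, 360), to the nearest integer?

Hue: 32 − 323 = -291°, but |-291| > 180 so the shorter arc goes the other way: Δh = -291 + 360 = 69°.
H = 323 + 0.67 × (69) = 369.23 → 369 → 369 mod 360 = 9°

9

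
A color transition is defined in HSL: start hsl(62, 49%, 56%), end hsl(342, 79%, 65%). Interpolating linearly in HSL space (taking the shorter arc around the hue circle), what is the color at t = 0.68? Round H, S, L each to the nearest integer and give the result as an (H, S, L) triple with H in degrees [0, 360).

(8, 69, 62)

Hue: 342 − 62 = 280°, but |280| > 180 so the shorter arc goes the other way: Δh = 280 − 360 = -80°.
H = 62 + 0.68 × (-80) = 7.6 → 8°
S = 49 + 0.68 × (79 − 49) = 69.4 → 69%
L = 56 + 0.68 × (65 − 56) = 62.12 → 62%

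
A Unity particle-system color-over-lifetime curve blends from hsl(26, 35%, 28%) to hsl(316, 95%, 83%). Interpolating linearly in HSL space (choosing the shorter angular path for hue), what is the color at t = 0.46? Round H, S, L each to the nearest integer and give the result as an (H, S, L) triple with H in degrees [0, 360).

(354, 63, 53)

Hue: 316 − 26 = 290°, but |290| > 180 so the shorter arc goes the other way: Δh = 290 − 360 = -70°.
H = 26 + 0.46 × (-70) = -6.2 → -6 → -6 mod 360 = 354°
S = 35 + 0.46 × (95 − 35) = 62.6 → 63%
L = 28 + 0.46 × (83 − 28) = 53.3 → 53%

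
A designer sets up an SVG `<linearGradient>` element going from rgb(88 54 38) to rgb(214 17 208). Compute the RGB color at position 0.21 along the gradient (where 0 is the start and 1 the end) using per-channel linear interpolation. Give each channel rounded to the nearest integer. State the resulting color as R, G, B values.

(114, 46, 74)

R = 88 + 0.21 × (214 − 88) = 88 + 0.21 × 126 = 114.46 → 114
G = 54 + 0.21 × (17 − 54) = 54 + 0.21 × -37 = 46.23 → 46
B = 38 + 0.21 × (208 − 38) = 38 + 0.21 × 170 = 73.7 → 74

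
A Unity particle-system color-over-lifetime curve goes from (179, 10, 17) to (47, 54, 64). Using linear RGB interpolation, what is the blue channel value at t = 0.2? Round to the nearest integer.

B = 17 + 0.2 × (64 − 17) = 26.4 → 26

26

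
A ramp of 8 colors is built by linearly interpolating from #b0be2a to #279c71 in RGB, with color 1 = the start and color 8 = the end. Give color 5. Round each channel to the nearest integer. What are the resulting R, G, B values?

With 8 swatches and endpoints inclusive, swatch 5 sits at t = (5 − 1)/(8 − 1) = 4/7 ≈ 0.5714.
#b0be2a → (176, 190, 42); #279c71 → (39, 156, 113).
R = 176 + 0.5714 × (39 − 176) = 97.718 → 98
G = 190 + 0.5714 × (156 − 190) = 170.572 → 171
B = 42 + 0.5714 × (113 − 42) = 82.569 → 83

(98, 171, 83)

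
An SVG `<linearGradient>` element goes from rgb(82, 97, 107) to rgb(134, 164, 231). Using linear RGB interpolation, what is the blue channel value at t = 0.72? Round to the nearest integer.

196

B = 107 + 0.72 × (231 − 107) = 196.28 → 196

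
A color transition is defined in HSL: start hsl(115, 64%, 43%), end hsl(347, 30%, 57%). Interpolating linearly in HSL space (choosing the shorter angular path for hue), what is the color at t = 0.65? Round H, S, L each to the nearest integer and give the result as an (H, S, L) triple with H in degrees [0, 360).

Hue: 347 − 115 = 232°, but |232| > 180 so the shorter arc goes the other way: Δh = 232 − 360 = -128°.
H = 115 + 0.65 × (-128) = 31.8 → 32°
S = 64 + 0.65 × (30 − 64) = 41.9 → 42%
L = 43 + 0.65 × (57 − 43) = 52.1 → 52%

(32, 42, 52)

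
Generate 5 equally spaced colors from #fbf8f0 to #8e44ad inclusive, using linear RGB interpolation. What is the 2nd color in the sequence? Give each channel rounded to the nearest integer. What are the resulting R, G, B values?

With 5 swatches and endpoints inclusive, swatch 2 sits at t = (2 − 1)/(5 − 1) = 1/4 ≈ 0.25.
#fbf8f0 → (251, 248, 240); #8e44ad → (142, 68, 173).
R = 251 + 0.25 × (142 − 251) = 223.75 → 224
G = 248 + 0.25 × (68 − 248) = 203 → 203
B = 240 + 0.25 × (173 − 240) = 223.25 → 223

(224, 203, 223)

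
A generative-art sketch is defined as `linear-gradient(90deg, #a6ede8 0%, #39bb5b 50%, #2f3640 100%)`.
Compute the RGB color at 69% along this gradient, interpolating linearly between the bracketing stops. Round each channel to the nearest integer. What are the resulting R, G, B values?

(53, 136, 81)

69% lies between the 50% and 100% stops, so the local fraction is t = (69 − 50)/(100 − 50) = 19/50 ≈ 0.38.
#39bb5b → (57, 187, 91); #2f3640 → (47, 54, 64).
R = 57 + 0.38 × (47 − 57) = 53.2 → 53
G = 187 + 0.38 × (54 − 187) = 136.46 → 136
B = 91 + 0.38 × (64 − 91) = 80.74 → 81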